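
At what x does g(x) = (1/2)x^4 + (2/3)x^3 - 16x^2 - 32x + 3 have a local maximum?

-1

g'(x) = 2x^3 + 2x^2 - 32x - 32. Setting g'(x) = 0 gives x ∈ {-4, -1, 4}.
g''(x) = 6x^2 + 4x - 32. g''(-4) = 48 > 0 ⇒ local minimum; g''(-1) = -30 < 0 ⇒ local maximum; g''(4) = 80 > 0 ⇒ local minimum.
The local maximum is g(-1) = 113/6.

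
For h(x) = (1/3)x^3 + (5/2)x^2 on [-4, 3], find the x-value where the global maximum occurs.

3

The derivative is x^2 + 5x, whose only zero in [-4, 3] is x = 0.
Candidates: h(-4) = 56/3, h(0) = 0, h(3) = 63/2.
Hence the absolute maximum is 63/2 at x = 3.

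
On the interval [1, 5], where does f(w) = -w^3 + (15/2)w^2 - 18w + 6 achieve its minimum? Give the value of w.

5

Differentiating, f'(w) = -3w^2 + 15w - 18; which vanishes at w = 2 and w = 3.
Evaluating at the critical points and endpoints: f(1) = -11/2; f(2) = -8; f(3) = -15/2; f(5) = -43/2.
Hence the absolute minimum is -43/2 at w = 5.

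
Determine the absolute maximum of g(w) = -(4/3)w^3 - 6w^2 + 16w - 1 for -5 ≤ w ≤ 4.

23/3

Differentiating, g'(w) = -4w^2 - 12w + 16; which vanishes at w = -4 and w = 1.
Candidates: g(-5) = -193/3,  g(-4) = -227/3,  g(1) = 23/3,  g(4) = -355/3.
The maximum over the interval is 23/3, attained at w = 1.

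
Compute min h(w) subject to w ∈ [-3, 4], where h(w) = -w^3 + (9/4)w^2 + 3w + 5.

The derivative is -3w^2 + (9/2)w + 3, which vanishes at w = -1/2 and w = 2.
Evaluating at the critical points and endpoints: h(-3) = 173/4; h(-1/2) = 67/16; h(2) = 12; h(4) = -11.
Hence the absolute minimum is -11 at w = 4.

-11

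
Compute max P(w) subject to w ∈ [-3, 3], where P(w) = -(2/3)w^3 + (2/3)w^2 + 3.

27

P'(w) = -2w^2 + (4/3)w, which vanishes at w = 0 and w = 2/3.
Candidates: P(-3) = 27, P(0) = 3, P(2/3) = 251/81, P(3) = -9.
Hence the absolute maximum is 27 at w = -3.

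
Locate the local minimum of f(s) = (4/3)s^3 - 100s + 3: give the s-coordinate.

f'(s) = 4s^2 - 100 = 0 at s = -5, 5.
Second-derivative test with f''(s) = 8s: f''(-5) = -40 < 0 ⇒ local maximum; f''(5) = 40 > 0 ⇒ local minimum.
So the local minimum value is f(5) = -991/3.

5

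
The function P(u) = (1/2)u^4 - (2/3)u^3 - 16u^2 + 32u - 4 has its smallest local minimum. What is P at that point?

-652/3

P'(u) = 2u^3 - 2u^2 - 32u + 32. Setting P'(u) = 0 gives u ∈ {-4, 1, 4}.
Since P''(u) = 6u^2 - 4u - 32, we get P''(-4) = 80 > 0 ⇒ local minimum; P''(1) = -30 < 0 ⇒ local maximum; P''(4) = 48 > 0 ⇒ local minimum.
So the smallest local minimum value is P(-4) = -652/3.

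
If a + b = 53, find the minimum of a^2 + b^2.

With a + b = 53, a^2 + b^2 = a^2 + (53 − a)^2.
The derivative 2a − 2(53 − a) = 4a − 106 vanishes at a = 53/2; second derivative 4 > 0, a minimum.
The minimum is 2·(53/2)^2 = 2809/2.

2809/2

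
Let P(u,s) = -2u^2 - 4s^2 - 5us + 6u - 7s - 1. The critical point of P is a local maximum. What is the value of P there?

445/7

∂P/∂u = -4u - 5s + 6 = 0 and ∂P/∂s = -5u - 8s - 7 = 0, so (u, s) = (83/7, -58/7).
The Hessian has P_{uu} = -4, P_{ss} = -8, P_{us} = -5, giving D = 7 > 0 with P_{uu} < 0, so the point is a local maximum.
P(83/7, -58/7) = 445/7.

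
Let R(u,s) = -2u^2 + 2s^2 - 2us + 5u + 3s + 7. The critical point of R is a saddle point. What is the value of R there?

∂R/∂u = -4u - 2s + 5 = 0 and ∂R/∂s = -2u + 4s + 3 = 0, so (u, s) = (13/10, -1/10).
The Hessian has R_{uu} = -4, R_{ss} = 4, R_{us} = -2, giving D = -20 < 0, so the point is a saddle point.
R(13/10, -1/10) = 101/10.

101/10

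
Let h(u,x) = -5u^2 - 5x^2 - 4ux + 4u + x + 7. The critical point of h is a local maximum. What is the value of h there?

219/28

∂h/∂u = -10u - 4x + 4 = 0 and ∂h/∂x = -4u - 10x + 1 = 0, so (u, x) = (3/7, -1/14).
The Hessian has h_{uu} = -10, h_{xx} = -10, h_{ux} = -4, giving D = 84 > 0 with h_{uu} < 0, so the point is a local maximum.
h(3/7, -1/14) = 219/28.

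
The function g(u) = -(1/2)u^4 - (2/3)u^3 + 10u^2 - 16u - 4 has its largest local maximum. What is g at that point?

404/3

g'(u) = -2u^3 - 2u^2 + 20u - 16 = 0 at u = -4, 1, 2.
Since g''(u) = -6u^2 - 4u + 20, we get g''(-4) = -60 < 0 ⇒ local maximum; g''(1) = 10 > 0 ⇒ local minimum; g''(2) = -12 < 0 ⇒ local maximum.
The largest local maximum is g(-4) = 404/3.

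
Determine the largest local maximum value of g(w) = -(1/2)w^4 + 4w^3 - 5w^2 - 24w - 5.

g'(w) = -2w^3 + 12w^2 - 10w - 24. Setting g'(w) = 0 gives w ∈ {-1, 3, 4}.
Second-derivative test with g''(w) = -6w^2 + 24w - 10: g''(-1) = -40 < 0 ⇒ local maximum; g''(3) = 8 > 0 ⇒ local minimum; g''(4) = -10 < 0 ⇒ local maximum.
Thus g has its largest local maximum at w = -1, with value 19/2.

19/2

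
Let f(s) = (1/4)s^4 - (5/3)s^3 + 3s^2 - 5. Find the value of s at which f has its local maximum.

f'(s) = s^3 - 5s^2 + 6s = 0 at s = 0, 2, 3.
f''(s) = 3s^2 - 10s + 6. f''(0) = 6 > 0 ⇒ local minimum; f''(2) = -2 < 0 ⇒ local maximum; f''(3) = 3 > 0 ⇒ local minimum.
Thus f has its local maximum at s = 2, with value -7/3.

2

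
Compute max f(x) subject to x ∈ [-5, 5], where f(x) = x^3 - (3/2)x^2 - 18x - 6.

Differentiating, f'(x) = 3x^2 - 3x - 18; which vanishes at x = -2 and x = 3.
Candidates: f(-5) = -157/2,  f(-2) = 16,  f(3) = -93/2,  f(5) = -17/2.
So the maximum is f(-2) = 16.

16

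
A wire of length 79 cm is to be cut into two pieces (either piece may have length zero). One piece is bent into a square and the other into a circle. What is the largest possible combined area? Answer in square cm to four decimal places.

Let x be the length used for the square. Square side x/4; circle radius (79−x)/(2π).
A(x) = (x/4)² + π·((79−x)/(2π))² = x²/16 + (79−x)²/(4π) for 0 ≤ x ≤ 79. A'(x) = x/8 − (79−x)/(2π) = 0 gives x = 4·79/(π+4) ≈ 44.2478.
A'' > 0, so the interior critical point is a minimum; the maximum is at an endpoint. A(0) = 496.6430 and A(79) = 390.0625, so the largest area is 496.6430.

496.6430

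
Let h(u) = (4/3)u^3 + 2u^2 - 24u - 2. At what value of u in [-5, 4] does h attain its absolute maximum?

-3

Differentiating, h'(u) = 4u^2 + 4u - 24; which vanishes at u = -3 and u = 2.
Compare values at every candidate in [-5, 4]: h(-5) = 4/3, h(-3) = 52, h(2) = -94/3, h(4) = 58/3.
So the maximum is h(-3) = 52.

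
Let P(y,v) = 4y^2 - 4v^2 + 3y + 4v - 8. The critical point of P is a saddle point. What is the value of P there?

∂P/∂y = 8y + 3 = 0 and ∂P/∂v = -8v + 4 = 0, so (y, v) = (-3/8, 1/2).
The Hessian has P_{yy} = 8, P_{vv} = -8, P_{yv} = 0, giving D = -64 < 0, so the point is a saddle point.
P(-3/8, 1/2) = -121/16.

-121/16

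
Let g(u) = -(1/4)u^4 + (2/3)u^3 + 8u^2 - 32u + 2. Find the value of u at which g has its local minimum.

2

Critical points: g'(u) = -u^3 + 2u^2 + 16u - 32 vanishes at u = -4, 2, 4.
Second-derivative test with g''(u) = -3u^2 + 4u + 16: g''(-4) = -48 < 0 ⇒ local maximum; g''(2) = 12 > 0 ⇒ local minimum; g''(4) = -16 < 0 ⇒ local maximum.
Thus g has its local minimum at u = 2, with value -86/3.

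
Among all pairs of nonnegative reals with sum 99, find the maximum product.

9801/4

With x + y = 99, the product is P(x) = x(99 − x).
P'(x) = 99 − 2x = 0 gives x = 99/2; P'' = −2 < 0, so this is the maximum.
P = 99/2·99/2 = 9801/4.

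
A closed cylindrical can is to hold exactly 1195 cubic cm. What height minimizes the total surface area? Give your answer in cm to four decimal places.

11.5016

With radius r and height h, πr²h = 1195 so h = 1195/(πr²), and S(r) = 2πr² + 2πrh = 2πr² + 2·1195/r.
S'(r) = 4πr − 2·1195/r² = 0 ⇒ r³ = 1195/(2π), so r ≈ 5.7508 and h = 2r ≈ 11.5016.
S''(r) = 4π + 4·1195/r³ > 0, so this is the minimum; S ≈ 623.3900.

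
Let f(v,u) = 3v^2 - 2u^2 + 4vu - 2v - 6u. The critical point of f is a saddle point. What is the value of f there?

13/10

∂f/∂v = 6v + 4u - 2 = 0 and ∂f/∂u = 4v - 4u - 6 = 0, so (v, u) = (4/5, -7/10).
The Hessian has f_{vv} = 6, f_{uu} = -4, f_{vu} = 4, giving D = -40 < 0, so the point is a saddle point.
f(4/5, -7/10) = 13/10.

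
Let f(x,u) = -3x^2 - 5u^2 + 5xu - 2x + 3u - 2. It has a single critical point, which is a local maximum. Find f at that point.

∂f/∂x = -6x + 5u - 2 = 0 and ∂f/∂u = 5x - 10u + 3 = 0, so (x, u) = (-1/7, 8/35).
The Hessian has f_{xx} = -6, f_{uu} = -10, f_{xu} = 5, giving D = 35 > 0 with f_{xx} < 0, so the point is a local maximum.
f(-1/7, 8/35) = -53/35.

-53/35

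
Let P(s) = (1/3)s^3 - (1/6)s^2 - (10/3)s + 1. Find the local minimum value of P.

-11/3

Critical points: P'(s) = s^2 - (1/3)s - 10/3 vanishes at s = -5/3, 2.
Since P''(s) = 2s - 1/3, we get P''(-5/3) = -11/3 < 0 ⇒ local maximum; P''(2) = 11/3 > 0 ⇒ local minimum.
The local minimum is P(2) = -11/3.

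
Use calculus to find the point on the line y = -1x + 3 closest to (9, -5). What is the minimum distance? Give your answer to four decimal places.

0.7071

Minimize D(x)^2 = (x - 9)^2 + (-x + 8)^2.
d/dx[D^2] = 2(x - 9) + 2·(-1)·(-x + 8) = 0 ⇒ x = 17/2.
Then y = -11/2 and the distance is √(1/2) ≈ 0.7071.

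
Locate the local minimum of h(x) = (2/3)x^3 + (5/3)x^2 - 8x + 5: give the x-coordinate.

4/3

h'(x) = 2x^2 + (10/3)x - 8 = 0 at x = -3, 4/3.
h''(x) = 4x + 10/3. h''(-3) = -26/3 < 0 ⇒ local maximum; h''(4/3) = 26/3 > 0 ⇒ local minimum.
So the local minimum value is h(4/3) = -91/81.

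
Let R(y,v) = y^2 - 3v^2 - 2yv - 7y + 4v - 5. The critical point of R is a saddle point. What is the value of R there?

-267/16

∂R/∂y = 2y - 2v - 7 = 0 and ∂R/∂v = -2y - 6v + 4 = 0, so (y, v) = (25/8, -3/8).
The Hessian has R_{yy} = 2, R_{vv} = -6, R_{yv} = -2, giving D = -16 < 0, so the point is a saddle point.
R(25/8, -3/8) = -267/16.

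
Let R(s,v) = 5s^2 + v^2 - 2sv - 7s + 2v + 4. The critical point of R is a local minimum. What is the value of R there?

23/16

∂R/∂s = 10s - 2v - 7 = 0 and ∂R/∂v = -2s + 2v + 2 = 0, so (s, v) = (5/8, -3/8).
The Hessian has R_{ss} = 10, R_{vv} = 2, R_{sv} = -2, giving D = 16 > 0 with R_{ss} > 0, so the point is a local minimum.
R(5/8, -3/8) = 23/16.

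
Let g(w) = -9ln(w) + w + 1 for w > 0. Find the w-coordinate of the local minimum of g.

g'(w) = -9/w + 1 = 0 gives w = 9.
g''(w) = 9/w², which is positive for w > 0, so this is a local minimum.
g(9) = -9·ln(9) + 9 + 1 ≈ -9.7750.

9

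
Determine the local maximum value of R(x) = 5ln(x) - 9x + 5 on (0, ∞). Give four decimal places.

R'(x) = 5/x − 9 = 0 gives x = 5/9.
R''(x) = -5/x², which is negative for x > 0, so this is a local maximum.
R(5/9) = 5·ln(5/9) - 5 + 5 ≈ -2.9389.

-2.9389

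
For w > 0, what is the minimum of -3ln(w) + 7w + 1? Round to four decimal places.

6.5419

P'(w) = -3/w + 7 = 0 gives w = 3/7.
P''(w) = 3/w², which is positive for w > 0, so this is a local minimum.
P(3/7) = -3·ln(3/7) + 3 + 1 ≈ 6.5419.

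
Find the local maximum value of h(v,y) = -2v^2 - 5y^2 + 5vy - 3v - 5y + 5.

∂h/∂v = -4v + 5y - 3 = 0 and ∂h/∂y = 5v - 10y - 5 = 0, so (v, y) = (-11/3, -7/3).
The Hessian has h_{vv} = -4, h_{yy} = -10, h_{vy} = 5, giving D = 15 > 0 with h_{vv} < 0, so the point is a local maximum.
h(-11/3, -7/3) = 49/3.

49/3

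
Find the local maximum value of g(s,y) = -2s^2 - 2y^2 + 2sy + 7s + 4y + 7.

∂g/∂s = -4s + 2y + 7 = 0 and ∂g/∂y = 2s - 4y + 4 = 0, so (s, y) = (3, 5/2).
The Hessian has g_{ss} = -4, g_{yy} = -4, g_{sy} = 2, giving D = 12 > 0 with g_{ss} < 0, so the point is a local maximum.
g(3, 5/2) = 45/2.

45/2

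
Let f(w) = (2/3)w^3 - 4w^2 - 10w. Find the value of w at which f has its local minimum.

f'(w) = 2w^2 - 8w - 10 = 0 at w = -1, 5.
f''(w) = 4w - 8. f''(-1) = -12 < 0 ⇒ local maximum; f''(5) = 12 > 0 ⇒ local minimum.
Thus f has its local minimum at w = 5, with value -200/3.

5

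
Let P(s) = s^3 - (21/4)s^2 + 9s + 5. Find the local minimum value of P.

10

Critical points: P'(s) = 3s^2 - (21/2)s + 9 vanishes at s = 3/2, 2.
P''(s) = 6s - 21/2. P''(3/2) = -3/2 < 0 ⇒ local maximum; P''(2) = 3/2 > 0 ⇒ local minimum.
Thus P has its local minimum at s = 2, with value 10.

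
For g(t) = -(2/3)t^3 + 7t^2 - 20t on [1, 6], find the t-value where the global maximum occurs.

5

The derivative is -2t^2 + 14t - 20, which vanishes at t = 2 and t = 5.
Candidates: g(1) = -41/3; g(2) = -52/3; g(5) = -25/3; g(6) = -12.
So the maximum is g(5) = -25/3.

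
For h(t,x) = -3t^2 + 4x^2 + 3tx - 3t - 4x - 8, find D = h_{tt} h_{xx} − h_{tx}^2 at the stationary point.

-57

∂h/∂t = -6t + 3x - 3 = 0 and ∂h/∂x = 3t + 8x - 4 = 0, so (t, x) = (-4/19, 11/19).
The Hessian has h_{tt} = -6, h_{xx} = 8, h_{tx} = 3, giving D = -57 < 0, so the point is a saddle point.
D = (-6)·(8) − (3)^2 = -57.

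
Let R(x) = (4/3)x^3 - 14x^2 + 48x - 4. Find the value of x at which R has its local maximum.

R'(x) = 4x^2 - 28x + 48 = 0 at x = 3, 4.
R''(x) = 8x - 28. R''(3) = -4 < 0 ⇒ local maximum; R''(4) = 4 > 0 ⇒ local minimum.
Thus R has its local maximum at x = 3, with value 50.

3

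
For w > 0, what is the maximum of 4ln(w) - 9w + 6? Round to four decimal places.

h'(w) = 4/w − 9 = 0 gives w = 4/9.
h''(w) = -4/w², which is negative for w > 0, so this is a local maximum.
h(4/9) = 4·ln(4/9) - 4 + 6 ≈ -1.2437.

-1.2437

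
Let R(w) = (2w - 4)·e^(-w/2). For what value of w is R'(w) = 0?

4

Differentiating with the product rule gives R'(w) = (-w + 4)·e^(-w/2). Since e^(-w/2) > 0, the only critical point is w = 4.
R''(4) has the same sign as -1 < 0, so this is a local maximum.
R(4) = (4)·e^(-2) ≈ 0.5413.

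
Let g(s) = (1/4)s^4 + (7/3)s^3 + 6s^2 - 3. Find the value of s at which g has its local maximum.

Critical points: g'(s) = s^3 + 7s^2 + 12s vanishes at s = -4, -3, 0.
g''(s) = 3s^2 + 14s + 12. g''(-4) = 4 > 0 ⇒ local minimum; g''(-3) = -3 < 0 ⇒ local maximum; g''(0) = 12 > 0 ⇒ local minimum.
So the local maximum value is g(-3) = 33/4.

-3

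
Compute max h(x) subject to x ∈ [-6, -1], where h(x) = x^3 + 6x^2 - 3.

The derivative is 3x^2 + 12x, whose only zero in [-6, -1] is x = -4.
Candidates: h(-6) = -3,  h(-4) = 29,  h(-1) = 2.
So the maximum is h(-4) = 29.

29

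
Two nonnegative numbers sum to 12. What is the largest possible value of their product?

With x + y = 12, the product is P(x) = x(12 − x).
P'(x) = 12 − 2x = 0 gives x = 6; P'' = −2 < 0, so this is the maximum.
P = 6·6 = 36.

36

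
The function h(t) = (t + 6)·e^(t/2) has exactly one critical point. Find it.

h'(t) = 1·e^(t/2) + (t + 6)·(1/2)·e^(t/2) = ((1/2)t + 4)·e^(t/2). Since e^(t/2) > 0, the only critical point is t = -8.
h''(-8) has the same sign as 1/2 > 0, so this is a local minimum.
h(-8) = (-2)·e^(-4) ≈ -0.0366.

-8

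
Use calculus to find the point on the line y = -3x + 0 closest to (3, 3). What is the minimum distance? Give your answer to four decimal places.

3.7947

Minimize D(x)^2 = (x - 3)^2 + (-3x - 3)^2.
d/dx[D^2] = 2(x - 3) + 2·(-3)·(-3x - 3) = 0 ⇒ x = -3/5.
Then y = 9/5 and the distance is √(72/5) ≈ 3.7947.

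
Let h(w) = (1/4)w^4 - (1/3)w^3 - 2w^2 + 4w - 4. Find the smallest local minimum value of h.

Critical points: h'(w) = w^3 - w^2 - 4w + 4 vanishes at w = -2, 1, 2.
h''(w) = 3w^2 - 2w - 4. h''(-2) = 12 > 0 ⇒ local minimum; h''(1) = -3 < 0 ⇒ local maximum; h''(2) = 4 > 0 ⇒ local minimum.
The smallest local minimum is h(-2) = -40/3.

-40/3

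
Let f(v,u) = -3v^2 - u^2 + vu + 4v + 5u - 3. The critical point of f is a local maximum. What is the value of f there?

∂f/∂v = -6v + u + 4 = 0 and ∂f/∂u = v - 2u + 5 = 0, so (v, u) = (13/11, 34/11).
The Hessian has f_{vv} = -6, f_{uu} = -2, f_{vu} = 1, giving D = 11 > 0 with f_{vv} < 0, so the point is a local maximum.
f(13/11, 34/11) = 78/11.

78/11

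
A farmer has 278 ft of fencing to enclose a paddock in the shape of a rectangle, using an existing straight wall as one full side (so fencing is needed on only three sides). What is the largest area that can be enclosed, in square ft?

19321/2

Let the sides perpendicular to the wall have length x and the parallel side y, so 2x + y = 278 and the area is A = xy = x(278 − 2x).
A'(x) = 278 − 4x = 0 gives x = 139/2, and A''(x) = −4 < 0 confirms a maximum.
Then y = 278 − 2·139/2 = 139 and A = 19321/2.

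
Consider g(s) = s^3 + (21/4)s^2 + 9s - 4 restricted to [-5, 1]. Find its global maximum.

45/4

g'(s) = 3s^2 + (21/2)s + 9, which vanishes at s = -2 and s = -3/2.
Compare values at every candidate in [-5, 1]: g(-5) = -171/4; g(-2) = -9; g(-3/2) = -145/16; g(1) = 45/4.
So the maximum is g(1) = 45/4.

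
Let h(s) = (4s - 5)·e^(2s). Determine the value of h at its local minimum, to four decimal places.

-8.9634

By the product rule, h'(s) = (8s - 6)·e^(2s). Since e^(2s) > 0, the only critical point is s = 3/4.
h''(3/4) has the same sign as 8 > 0, so this is a local minimum.
h(3/4) = (-2)·e^(3/2) ≈ -8.9634.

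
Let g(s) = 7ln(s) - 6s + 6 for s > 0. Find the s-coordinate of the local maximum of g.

7/6

g'(s) = 7/s − 6 = 0 gives s = 7/6.
g''(s) = -7/s², which is negative for s > 0, so this is a local maximum.
g(7/6) = 7·ln(7/6) - 7 + 6 ≈ 0.0791.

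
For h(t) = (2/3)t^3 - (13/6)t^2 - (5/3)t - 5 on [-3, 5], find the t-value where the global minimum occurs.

h'(t) = 2t^2 - (13/3)t - 5/3, which vanishes at t = -1/3 and t = 5/2.
Compare values at every candidate in [-3, 5]: h(-3) = -75/2, h(-1/3) = -763/162, h(5/2) = -295/24, h(5) = 95/6.
The minimum over the interval is -75/2, attained at t = -3.

-3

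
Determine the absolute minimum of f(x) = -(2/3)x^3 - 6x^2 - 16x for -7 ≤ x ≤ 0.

f'(x) = -2x^2 - 12x - 16, which vanishes at x = -4 and x = -2.
Compare values at every candidate in [-7, 0]: f(-7) = 140/3,  f(-4) = 32/3,  f(-2) = 40/3,  f(0) = 0.
So the minimum is f(0) = 0.

0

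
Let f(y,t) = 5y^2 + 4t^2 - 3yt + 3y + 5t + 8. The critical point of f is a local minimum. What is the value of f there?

362/71

∂f/∂y = 10y - 3t + 3 = 0 and ∂f/∂t = -3y + 8t + 5 = 0, so (y, t) = (-39/71, -59/71).
The Hessian has f_{yy} = 10, f_{tt} = 8, f_{yt} = -3, giving D = 71 > 0 with f_{yy} > 0, so the point is a local minimum.
f(-39/71, -59/71) = 362/71.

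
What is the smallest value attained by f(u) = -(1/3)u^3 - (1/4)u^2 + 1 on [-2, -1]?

Differentiating, f'(u) = -u^2 - (1/2)u; which has no zeros in [-2, -1].
Candidates: f(-2) = 8/3,  f(-1) = 13/12.
So the minimum is f(-1) = 13/12.

13/12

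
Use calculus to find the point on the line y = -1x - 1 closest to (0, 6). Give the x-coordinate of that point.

-7/2

Minimize D(x)^2 = (x + 0)^2 + (-x - 7)^2.
d/dx[D^2] = 2(x + 0) + 2·(-1)·(-x - 7) = 0 ⇒ x = -7/2.
Then y = 5/2 and the distance is √(49/2) ≈ 4.9497.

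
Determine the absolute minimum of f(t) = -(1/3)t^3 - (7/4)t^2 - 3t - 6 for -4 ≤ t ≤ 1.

-133/12

f'(t) = -t^2 - (7/2)t - 3, which vanishes at t = -2 and t = -3/2.
Evaluating at the critical points and endpoints: f(-4) = -2/3,  f(-2) = -13/3,  f(-3/2) = -69/16,  f(1) = -133/12.
Hence the absolute minimum is -133/12 at t = 1.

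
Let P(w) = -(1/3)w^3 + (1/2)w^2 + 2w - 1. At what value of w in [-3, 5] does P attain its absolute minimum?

The derivative is -w^2 + w + 2, which vanishes at w = -1 and w = 2.
Evaluating at the critical points and endpoints: P(-3) = 13/2, P(-1) = -13/6, P(2) = 7/3, P(5) = -121/6.
So the minimum is P(5) = -121/6.

5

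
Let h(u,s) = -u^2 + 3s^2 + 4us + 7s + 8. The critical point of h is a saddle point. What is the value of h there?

∂h/∂u = -2u + 4s = 0 and ∂h/∂s = 4u + 6s + 7 = 0, so (u, s) = (-1, -1/2).
The Hessian has h_{uu} = -2, h_{ss} = 6, h_{us} = 4, giving D = -28 < 0, so the point is a saddle point.
h(-1, -1/2) = 25/4.

25/4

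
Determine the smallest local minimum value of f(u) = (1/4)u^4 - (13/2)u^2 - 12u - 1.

-89

Critical points: f'(u) = u^3 - 13u - 12 vanishes at u = -3, -1, 4.
Second-derivative test with f''(u) = 3u^2 - 13: f''(-3) = 14 > 0 ⇒ local minimum; f''(-1) = -10 < 0 ⇒ local maximum; f''(4) = 35 > 0 ⇒ local minimum.
Thus f has its smallest local minimum at u = 4, with value -89.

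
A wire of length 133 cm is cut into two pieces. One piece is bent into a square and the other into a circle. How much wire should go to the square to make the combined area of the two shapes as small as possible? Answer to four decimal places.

74.4932

Let x be the length used for the square. Square side x/4; circle radius (133−x)/(2π).
A(x) = (x/4)² + π·((133−x)/(2π))² = x²/16 + (133−x)²/(4π) for 0 ≤ x ≤ 133. A'(x) = x/8 − (133−x)/(2π) = 0 gives x = 4·133/(π+4) ≈ 74.4932.
A'' = 1/8 + 1/(2π) > 0, so this gives the minimum combined area; x ≈ 74.4932 cm to the square.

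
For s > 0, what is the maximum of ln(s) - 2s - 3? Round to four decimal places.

f'(s) = 1/s − 2 = 0 gives s = 1/2.
f''(s) = -1/s², which is negative for s > 0, so this is a local maximum.
f(1/2) = 1·ln(1/2) - 1 - 3 ≈ -4.6931.

-4.6931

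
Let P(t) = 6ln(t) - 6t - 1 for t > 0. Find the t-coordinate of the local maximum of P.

1

P'(t) = 6/t − 6 = 0 gives t = 1.
P''(t) = -6/t², which is negative for t > 0, so this is a local maximum.
P(1) = 6·ln(1) - 6 - 1 ≈ -7.0000.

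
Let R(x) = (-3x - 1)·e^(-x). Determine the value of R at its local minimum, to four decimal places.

-1.5403

Differentiating with the product rule gives R'(x) = (3x - 2)·e^(-x). Since e^(-x) > 0, the only critical point is x = 2/3.
R''(2/3) has the same sign as 3 > 0, so this is a local minimum.
R(2/3) = (-3)·e^(-2/3) ≈ -1.5403.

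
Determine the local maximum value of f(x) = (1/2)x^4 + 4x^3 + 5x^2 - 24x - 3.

Critical points: f'(x) = 2x^3 + 12x^2 + 10x - 24 vanishes at x = -4, -3, 1.
f''(x) = 6x^2 + 24x + 10. f''(-4) = 10 > 0 ⇒ local minimum; f''(-3) = -8 < 0 ⇒ local maximum; f''(1) = 40 > 0 ⇒ local minimum.
The local maximum is f(-3) = 93/2.

93/2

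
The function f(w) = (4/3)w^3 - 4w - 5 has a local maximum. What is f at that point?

f'(w) = 4w^2 - 4. Setting f'(w) = 0 gives w ∈ {-1, 1}.
Second-derivative test with f''(w) = 8w: f''(-1) = -8 < 0 ⇒ local maximum; f''(1) = 8 > 0 ⇒ local minimum.
Thus f has its local maximum at w = -1, with value -7/3.

-7/3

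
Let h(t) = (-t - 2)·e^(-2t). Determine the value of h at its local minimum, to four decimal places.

h'(t) = (-1)·e^(-2t) + (-t - 2)·(-2)·e^(-2t) = (2t + 3)·e^(-2t). Since e^(-2t) > 0, the only critical point is t = -3/2.
h''(-3/2) has the same sign as 2 > 0, so this is a local minimum.
h(-3/2) = (-1/2)·e^(3) ≈ -10.0428.

-10.0428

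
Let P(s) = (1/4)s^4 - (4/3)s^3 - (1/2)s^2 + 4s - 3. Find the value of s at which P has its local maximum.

Critical points: P'(s) = s^3 - 4s^2 - s + 4 vanishes at s = -1, 1, 4.
Second-derivative test with P''(s) = 3s^2 - 8s - 1: P''(-1) = 10 > 0 ⇒ local minimum; P''(1) = -6 < 0 ⇒ local maximum; P''(4) = 15 > 0 ⇒ local minimum.
The local maximum is P(1) = -7/12.

1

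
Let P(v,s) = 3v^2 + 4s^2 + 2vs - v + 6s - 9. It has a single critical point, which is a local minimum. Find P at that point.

-130/11

∂P/∂v = 6v + 2s - 1 = 0 and ∂P/∂s = 2v + 8s + 6 = 0, so (v, s) = (5/11, -19/22).
The Hessian has P_{vv} = 6, P_{ss} = 8, P_{vs} = 2, giving D = 44 > 0 with P_{vv} > 0, so the point is a local minimum.
P(5/11, -19/22) = -130/11.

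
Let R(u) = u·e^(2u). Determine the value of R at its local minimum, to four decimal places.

R'(u) = 1·e^(2u) + (u)·2·e^(2u) = (2u + 1)·e^(2u). Since e^(2u) > 0, the only critical point is u = -1/2.
R''(-1/2) has the same sign as 2 > 0, so this is a local minimum.
R(-1/2) = (-1/2)·e^(-1) ≈ -0.1839.

-0.1839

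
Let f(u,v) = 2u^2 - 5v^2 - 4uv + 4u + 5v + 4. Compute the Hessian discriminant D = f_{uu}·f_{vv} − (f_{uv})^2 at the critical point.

-56

∂f/∂u = 4u - 4v + 4 = 0 and ∂f/∂v = -4u - 10v + 5 = 0, so (u, v) = (-5/14, 9/14).
The Hessian has f_{uu} = 4, f_{vv} = -10, f_{uv} = -4, giving D = -56 < 0, so the point is a saddle point.
D = (4)·(-10) − (-4)^2 = -56.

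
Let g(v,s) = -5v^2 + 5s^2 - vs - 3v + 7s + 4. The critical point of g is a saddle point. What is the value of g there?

183/101

∂g/∂v = -10v - s - 3 = 0 and ∂g/∂s = -v + 10s + 7 = 0, so (v, s) = (-23/101, -73/101).
The Hessian has g_{vv} = -10, g_{ss} = 10, g_{vs} = -1, giving D = -101 < 0, so the point is a saddle point.
g(-23/101, -73/101) = 183/101.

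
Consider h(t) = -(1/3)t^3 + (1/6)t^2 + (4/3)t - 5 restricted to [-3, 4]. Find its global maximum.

3/2

Differentiating, h'(t) = -t^2 + (1/3)t + 4/3; which vanishes at t = -1 and t = 4/3.
Compare values at every candidate in [-3, 4]: h(-3) = 3/2, h(-1) = -35/6, h(4/3) = -301/81, h(4) = -55/3.
Hence the absolute maximum is 3/2 at t = -3.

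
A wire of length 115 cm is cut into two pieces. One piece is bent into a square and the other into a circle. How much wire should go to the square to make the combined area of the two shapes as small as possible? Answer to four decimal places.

64.4114

Let x be the length used for the square. Square side x/4; circle radius (115−x)/(2π).
A(x) = (x/4)² + π·((115−x)/(2π))² = x²/16 + (115−x)²/(4π) for 0 ≤ x ≤ 115. A'(x) = x/8 − (115−x)/(2π) = 0 gives x = 4·115/(π+4) ≈ 64.4114.
A'' = 1/8 + 1/(2π) > 0, so this gives the minimum combined area; x ≈ 64.4114 cm to the square.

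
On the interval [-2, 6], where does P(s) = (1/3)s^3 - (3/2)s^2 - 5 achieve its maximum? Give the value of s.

6

The derivative is s^2 - 3s, which vanishes at s = 0 and s = 3.
Evaluating at the critical points and endpoints: P(-2) = -41/3; P(0) = -5; P(3) = -19/2; P(6) = 13.
Hence the absolute maximum is 13 at s = 6.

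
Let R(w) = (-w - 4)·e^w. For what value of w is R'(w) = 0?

-5

Differentiating with the product rule gives R'(w) = (-w - 5)·e^w. Since e^w > 0, the only critical point is w = -5.
R''(-5) has the same sign as -1 < 0, so this is a local maximum.
R(-5) = (1)·e^(-5) ≈ 0.0067.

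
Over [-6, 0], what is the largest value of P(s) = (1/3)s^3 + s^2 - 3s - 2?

7

P'(s) = s^2 + 2s - 3, whose only zero in [-6, 0] is s = -3.
Compare values at every candidate in [-6, 0]: P(-6) = -20, P(-3) = 7, P(0) = -2.
So the maximum is P(-3) = 7.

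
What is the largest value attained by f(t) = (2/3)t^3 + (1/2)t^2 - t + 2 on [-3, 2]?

22/3

The derivative is 2t^2 + t - 1, which vanishes at t = -1 and t = 1/2.
Candidates: f(-3) = -17/2, f(-1) = 17/6, f(1/2) = 41/24, f(2) = 22/3.
The maximum over the interval is 22/3, attained at t = 2.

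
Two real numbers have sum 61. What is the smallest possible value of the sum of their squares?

3721/2

With a + b = 61, a^2 + b^2 = a^2 + (61 − a)^2.
The derivative 2a − 2(61 − a) = 4a − 122 vanishes at a = 61/2; second derivative 4 > 0, a minimum.
The minimum is 2·(61/2)^2 = 3721/2.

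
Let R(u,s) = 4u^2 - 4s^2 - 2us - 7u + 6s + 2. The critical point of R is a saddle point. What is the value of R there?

∂R/∂u = 8u - 2s - 7 = 0 and ∂R/∂s = -2u - 8s + 6 = 0, so (u, s) = (1, 1/2).
The Hessian has R_{uu} = 8, R_{ss} = -8, R_{us} = -2, giving D = -68 < 0, so the point is a saddle point.
R(1, 1/2) = 0.

0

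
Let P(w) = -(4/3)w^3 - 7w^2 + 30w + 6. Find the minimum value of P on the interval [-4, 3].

The derivative is -4w^2 - 14w + 30, whose only zero in [-4, 3] is w = 3/2.
Evaluating at the critical points and endpoints: P(-4) = -422/3,  P(3/2) = 123/4,  P(3) = -3.
Hence the absolute minimum is -422/3 at w = -4.

-422/3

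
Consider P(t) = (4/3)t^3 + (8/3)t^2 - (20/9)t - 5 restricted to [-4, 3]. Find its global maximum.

145/3

Differentiating, P'(t) = 4t^2 + (16/3)t - 20/9; which vanishes at t = -5/3 and t = 1/3.
Compare values at every candidate in [-4, 3]: P(-4) = -349/9, P(-5/3) = -5/81, P(1/3) = -437/81, P(3) = 145/3.
The maximum over the interval is 145/3, attained at t = 3.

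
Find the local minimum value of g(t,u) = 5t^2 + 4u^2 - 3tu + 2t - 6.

-442/71

∂g/∂t = 10t - 3u + 2 = 0 and ∂g/∂u = -3t + 8u = 0, so (t, u) = (-16/71, -6/71).
The Hessian has g_{tt} = 10, g_{uu} = 8, g_{tu} = -3, giving D = 71 > 0 with g_{tt} > 0, so the point is a local minimum.
g(-16/71, -6/71) = -442/71.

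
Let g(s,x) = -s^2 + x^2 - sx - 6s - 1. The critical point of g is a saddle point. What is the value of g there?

31/5

∂g/∂s = -2s - x - 6 = 0 and ∂g/∂x = -s + 2x = 0, so (s, x) = (-12/5, -6/5).
The Hessian has g_{ss} = -2, g_{xx} = 2, g_{sx} = -1, giving D = -5 < 0, so the point is a saddle point.
g(-12/5, -6/5) = 31/5.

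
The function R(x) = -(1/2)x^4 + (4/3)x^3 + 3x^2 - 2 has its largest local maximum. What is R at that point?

R'(x) = -2x^3 + 4x^2 + 6x. Setting R'(x) = 0 gives x ∈ {-1, 0, 3}.
Second-derivative test with R''(x) = -6x^2 + 8x + 6: R''(-1) = -8 < 0 ⇒ local maximum; R''(0) = 6 > 0 ⇒ local minimum; R''(3) = -24 < 0 ⇒ local maximum.
The largest local maximum is R(3) = 41/2.

41/2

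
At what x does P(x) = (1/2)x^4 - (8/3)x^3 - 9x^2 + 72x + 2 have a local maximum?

Critical points: P'(x) = 2x^3 - 8x^2 - 18x + 72 vanishes at x = -3, 3, 4.
Since P''(x) = 6x^2 - 16x - 18, we get P''(-3) = 84 > 0 ⇒ local minimum; P''(3) = -12 < 0 ⇒ local maximum; P''(4) = 14 > 0 ⇒ local minimum.
Thus P has its local maximum at x = 3, with value 211/2.

3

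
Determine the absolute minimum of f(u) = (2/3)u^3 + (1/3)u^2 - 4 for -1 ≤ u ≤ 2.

-13/3

The derivative is 2u^2 + (2/3)u, which vanishes at u = -1/3 and u = 0.
Evaluating at the critical points and endpoints: f(-1) = -13/3; f(-1/3) = -323/81; f(0) = -4; f(2) = 8/3.
So the minimum is f(-1) = -13/3.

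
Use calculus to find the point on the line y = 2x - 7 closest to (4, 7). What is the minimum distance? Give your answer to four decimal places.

2.6833

Minimize D(x)^2 = (x - 4)^2 + (2x - 14)^2.
d/dx[D^2] = 2(x - 4) + 2·2·(2x - 14) = 0 ⇒ x = 32/5.
Then y = 29/5 and the distance is √(36/5) ≈ 2.6833.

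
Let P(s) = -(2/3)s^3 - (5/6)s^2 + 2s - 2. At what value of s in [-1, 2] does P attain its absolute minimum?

2

P'(s) = -2s^2 - (5/3)s + 2, whose only zero in [-1, 2] is s = 2/3.
Evaluating at the critical points and endpoints: P(-1) = -25/6,  P(2/3) = -100/81,  P(2) = -20/3.
The minimum over the interval is -20/3, attained at s = 2.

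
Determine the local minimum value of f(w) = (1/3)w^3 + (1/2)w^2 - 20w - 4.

f'(w) = w^2 + w - 20. Setting f'(w) = 0 gives w ∈ {-5, 4}.
Since f''(w) = 2w + 1, we get f''(-5) = -9 < 0 ⇒ local maximum; f''(4) = 9 > 0 ⇒ local minimum.
Thus f has its local minimum at w = 4, with value -164/3.

-164/3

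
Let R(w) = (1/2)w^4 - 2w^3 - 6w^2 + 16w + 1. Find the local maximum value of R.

R'(w) = 2w^3 - 6w^2 - 12w + 16 = 0 at w = -2, 1, 4.
Second-derivative test with R''(w) = 6w^2 - 12w - 12: R''(-2) = 36 > 0 ⇒ local minimum; R''(1) = -18 < 0 ⇒ local maximum; R''(4) = 36 > 0 ⇒ local minimum.
The local maximum is R(1) = 19/2.

19/2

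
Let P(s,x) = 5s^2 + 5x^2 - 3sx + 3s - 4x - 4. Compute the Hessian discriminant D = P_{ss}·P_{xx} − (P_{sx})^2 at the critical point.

∂P/∂s = 10s - 3x + 3 = 0 and ∂P/∂x = -3s + 10x - 4 = 0, so (s, x) = (-18/91, 31/91).
The Hessian has P_{ss} = 10, P_{xx} = 10, P_{sx} = -3, giving D = 91 > 0 with P_{ss} > 0, so the point is a local minimum.
D = (10)·(10) − (-3)^2 = 91.

91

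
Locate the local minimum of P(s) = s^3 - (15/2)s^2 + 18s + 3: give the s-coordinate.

P'(s) = 3s^2 - 15s + 18. Setting P'(s) = 0 gives s ∈ {2, 3}.
Second-derivative test with P''(s) = 6s - 15: P''(2) = -3 < 0 ⇒ local maximum; P''(3) = 3 > 0 ⇒ local minimum.
So the local minimum value is P(3) = 33/2.

3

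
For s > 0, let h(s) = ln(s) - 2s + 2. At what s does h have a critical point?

h'(s) = 1/s − 2 = 0 gives s = 1/2.
h''(s) = -1/s², which is negative for s > 0, so this is a local maximum.
h(1/2) = 1·ln(1/2) - 1 + 2 ≈ 0.3069.

1/2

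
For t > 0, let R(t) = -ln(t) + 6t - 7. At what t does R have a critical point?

R'(t) = -1/t + 6 = 0 gives t = 1/6.
R''(t) = 1/t², which is positive for t > 0, so this is a local minimum.
R(1/6) = -1·ln(1/6) + 1 - 7 ≈ -4.2082.

1/6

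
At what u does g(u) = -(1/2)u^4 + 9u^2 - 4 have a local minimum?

Critical points: g'(u) = -2u^3 + 18u vanishes at u = -3, 0, 3.
Since g''(u) = -6u^2 + 18, we get g''(-3) = -36 < 0 ⇒ local maximum; g''(0) = 18 > 0 ⇒ local minimum; g''(3) = -36 < 0 ⇒ local maximum.
The local minimum is g(0) = -4.

0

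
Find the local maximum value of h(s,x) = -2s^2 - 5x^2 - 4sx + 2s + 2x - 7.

∂h/∂s = -4s - 4x + 2 = 0 and ∂h/∂x = -4s - 10x + 2 = 0, so (s, x) = (1/2, 0).
The Hessian has h_{ss} = -4, h_{xx} = -10, h_{sx} = -4, giving D = 24 > 0 with h_{ss} < 0, so the point is a local maximum.
h(1/2, 0) = -13/2.

-13/2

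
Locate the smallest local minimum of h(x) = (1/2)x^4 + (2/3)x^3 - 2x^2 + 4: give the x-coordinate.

-2

Critical points: h'(x) = 2x^3 + 2x^2 - 4x vanishes at x = -2, 0, 1.
h''(x) = 6x^2 + 4x - 4. h''(-2) = 12 > 0 ⇒ local minimum; h''(0) = -4 < 0 ⇒ local maximum; h''(1) = 6 > 0 ⇒ local minimum.
So the smallest local minimum value is h(-2) = -4/3.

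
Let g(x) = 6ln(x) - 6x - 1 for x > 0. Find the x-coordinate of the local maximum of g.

g'(x) = 6/x − 6 = 0 gives x = 1.
g''(x) = -6/x², which is negative for x > 0, so this is a local maximum.
g(1) = 6·ln(1) - 6 - 1 ≈ -7.0000.

1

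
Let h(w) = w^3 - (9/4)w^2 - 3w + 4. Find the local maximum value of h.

77/16

h'(w) = 3w^2 - (9/2)w - 3 = 0 at w = -1/2, 2.
Second-derivative test with h''(w) = 6w - 9/2: h''(-1/2) = -15/2 < 0 ⇒ local maximum; h''(2) = 15/2 > 0 ⇒ local minimum.
Thus h has its local maximum at w = -1/2, with value 77/16.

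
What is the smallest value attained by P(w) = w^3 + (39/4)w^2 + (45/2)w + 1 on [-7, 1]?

Differentiating, P'(w) = 3w^2 + (39/2)w + 45/2; which vanishes at w = -5 and w = -3/2.
Evaluating at the critical points and endpoints: P(-7) = -87/4,  P(-5) = 29/4,  P(-3/2) = -227/16,  P(1) = 137/4.
So the minimum is P(-7) = -87/4.

-87/4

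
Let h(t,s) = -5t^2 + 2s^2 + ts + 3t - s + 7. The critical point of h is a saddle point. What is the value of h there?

303/41

∂h/∂t = -10t + s + 3 = 0 and ∂h/∂s = t + 4s - 1 = 0, so (t, s) = (13/41, 7/41).
The Hessian has h_{tt} = -10, h_{ss} = 4, h_{ts} = 1, giving D = -41 < 0, so the point is a saddle point.
h(13/41, 7/41) = 303/41.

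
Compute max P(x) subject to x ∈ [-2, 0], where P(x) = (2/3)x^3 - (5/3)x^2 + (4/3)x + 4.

4

The derivative is 2x^2 - (10/3)x + 4/3, which has no zeros in [-2, 0].
Evaluating at the critical points and endpoints: P(-2) = -32/3, P(0) = 4.
So the maximum is P(0) = 4.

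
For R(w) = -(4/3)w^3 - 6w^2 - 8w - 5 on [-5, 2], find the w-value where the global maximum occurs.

Differentiating, R'(w) = -4w^2 - 12w - 8; which vanishes at w = -2 and w = -1.
Compare values at every candidate in [-5, 2]: R(-5) = 155/3, R(-2) = -7/3, R(-1) = -5/3, R(2) = -167/3.
So the maximum is R(-5) = 155/3.

-5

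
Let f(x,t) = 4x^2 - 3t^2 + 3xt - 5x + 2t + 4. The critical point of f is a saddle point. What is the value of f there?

199/57

∂f/∂x = 8x + 3t - 5 = 0 and ∂f/∂t = 3x - 6t + 2 = 0, so (x, t) = (8/19, 31/57).
The Hessian has f_{xx} = 8, f_{tt} = -6, f_{xt} = 3, giving D = -57 < 0, so the point is a saddle point.
f(8/19, 31/57) = 199/57.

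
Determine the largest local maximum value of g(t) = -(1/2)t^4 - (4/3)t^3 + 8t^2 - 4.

244/3

g'(t) = -2t^3 - 4t^2 + 16t = 0 at t = -4, 0, 2.
Since g''(t) = -6t^2 - 8t + 16, we get g''(-4) = -48 < 0 ⇒ local maximum; g''(0) = 16 > 0 ⇒ local minimum; g''(2) = -24 < 0 ⇒ local maximum.
The largest local maximum is g(-4) = 244/3.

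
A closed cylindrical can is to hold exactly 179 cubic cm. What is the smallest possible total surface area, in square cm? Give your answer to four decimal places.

With radius r and height h, πr²h = 179 so h = 179/(πr²), and S(r) = 2πr² + 2πrh = 2πr² + 2·179/r.
S'(r) = 4πr − 2·179/r² = 0 ⇒ r³ = 179/(2π), so r ≈ 3.0542 and h = 2r ≈ 6.1083.
S''(r) = 4π + 4·179/r³ > 0, so this is the minimum; S ≈ 175.8261.

175.8261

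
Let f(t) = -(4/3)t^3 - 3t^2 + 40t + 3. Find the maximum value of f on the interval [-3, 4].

761/12

f'(t) = -4t^2 - 6t + 40, whose only zero in [-3, 4] is t = 5/2.
Evaluating at the critical points and endpoints: f(-3) = -108,  f(5/2) = 761/12,  f(4) = 89/3.
So the maximum is f(5/2) = 761/12.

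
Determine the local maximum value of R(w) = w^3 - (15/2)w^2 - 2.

-2

Critical points: R'(w) = 3w^2 - 15w vanishes at w = 0, 5.
Since R''(w) = 6w - 15, we get R''(0) = -15 < 0 ⇒ local maximum; R''(5) = 15 > 0 ⇒ local minimum.
The local maximum is R(0) = -2.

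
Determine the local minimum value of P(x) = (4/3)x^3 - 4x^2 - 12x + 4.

P'(x) = 4x^2 - 8x - 12 = 0 at x = -1, 3.
Since P''(x) = 8x - 8, we get P''(-1) = -16 < 0 ⇒ local maximum; P''(3) = 16 > 0 ⇒ local minimum.
So the local minimum value is P(3) = -32.

-32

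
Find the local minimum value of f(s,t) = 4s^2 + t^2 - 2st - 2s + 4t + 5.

∂f/∂s = 8s - 2t - 2 = 0 and ∂f/∂t = -2s + 2t + 4 = 0, so (s, t) = (-1/3, -7/3).
The Hessian has f_{ss} = 8, f_{tt} = 2, f_{st} = -2, giving D = 12 > 0 with f_{ss} > 0, so the point is a local minimum.
f(-1/3, -7/3) = 2/3.

2/3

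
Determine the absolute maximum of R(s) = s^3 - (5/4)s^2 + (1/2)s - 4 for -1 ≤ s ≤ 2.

R'(s) = 3s^2 - (5/2)s + 1/2, which vanishes at s = 1/3 and s = 1/2.
Compare values at every candidate in [-1, 2]: R(-1) = -27/4, R(1/3) = -425/108, R(1/2) = -63/16, R(2) = 0.
So the maximum is R(2) = 0.

0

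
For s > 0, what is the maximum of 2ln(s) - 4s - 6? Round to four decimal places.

-9.3863

R'(s) = 2/s − 4 = 0 gives s = 1/2.
R''(s) = -2/s², which is negative for s > 0, so this is a local maximum.
R(1/2) = 2·ln(1/2) - 2 - 6 ≈ -9.3863.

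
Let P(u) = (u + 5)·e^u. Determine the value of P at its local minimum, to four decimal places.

-0.0025

By the product rule, P'(u) = (u + 6)·e^u. Since e^u > 0, the only critical point is u = -6.
P''(-6) has the same sign as 1 > 0, so this is a local minimum.
P(-6) = (-1)·e^(-6) ≈ -0.0025.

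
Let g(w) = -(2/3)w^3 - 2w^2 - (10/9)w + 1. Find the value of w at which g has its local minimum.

-5/3

g'(w) = -2w^2 - 4w - 10/9 = 0 at w = -5/3, -1/3.
g''(w) = -4w - 4. g''(-5/3) = 8/3 > 0 ⇒ local minimum; g''(-1/3) = -8/3 < 0 ⇒ local maximum.
Thus g has its local minimum at w = -5/3, with value 31/81.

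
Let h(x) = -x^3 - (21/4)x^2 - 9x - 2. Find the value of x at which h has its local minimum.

-2

h'(x) = -3x^2 - (21/2)x - 9 = 0 at x = -2, -3/2.
Since h''(x) = -6x - 21/2, we get h''(-2) = 3/2 > 0 ⇒ local minimum; h''(-3/2) = -3/2 < 0 ⇒ local maximum.
Thus h has its local minimum at x = -2, with value 3.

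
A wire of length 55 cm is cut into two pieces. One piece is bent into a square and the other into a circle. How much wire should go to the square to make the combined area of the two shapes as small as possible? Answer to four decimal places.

Let x be the length used for the square. Square side x/4; circle radius (55−x)/(2π).
A(x) = (x/4)² + π·((55−x)/(2π))² = x²/16 + (55−x)²/(4π) for 0 ≤ x ≤ 55. A'(x) = x/8 − (55−x)/(2π) = 0 gives x = 4·55/(π+4) ≈ 30.8055.
A'' = 1/8 + 1/(2π) > 0, so this gives the minimum combined area; x ≈ 30.8055 cm to the square.

30.8055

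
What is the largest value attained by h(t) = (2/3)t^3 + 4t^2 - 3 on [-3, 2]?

h'(t) = 2t^2 + 8t, whose only zero in [-3, 2] is t = 0.
Compare values at every candidate in [-3, 2]: h(-3) = 15,  h(0) = -3,  h(2) = 55/3.
Hence the absolute maximum is 55/3 at t = 2.

55/3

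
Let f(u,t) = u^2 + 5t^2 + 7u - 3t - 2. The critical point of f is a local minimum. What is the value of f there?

∂f/∂u = 2u + 7 = 0 and ∂f/∂t = 10t - 3 = 0, so (u, t) = (-7/2, 3/10).
The Hessian has f_{uu} = 2, f_{tt} = 10, f_{ut} = 0, giving D = 20 > 0 with f_{uu} > 0, so the point is a local minimum.
f(-7/2, 3/10) = -147/10.

-147/10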